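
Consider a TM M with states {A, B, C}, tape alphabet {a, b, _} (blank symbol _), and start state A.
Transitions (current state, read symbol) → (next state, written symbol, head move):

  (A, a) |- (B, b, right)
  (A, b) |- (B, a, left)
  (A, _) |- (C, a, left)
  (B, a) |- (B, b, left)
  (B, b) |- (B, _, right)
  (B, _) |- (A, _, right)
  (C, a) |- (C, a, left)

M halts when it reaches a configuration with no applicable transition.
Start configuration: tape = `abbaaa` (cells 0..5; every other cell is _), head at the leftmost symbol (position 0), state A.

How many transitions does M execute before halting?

18

A | [a]bbaaa__   read a → write b, move right, go to B
B | b[b]baaa__   read b → write _, move right, go to B
B | b_[b]aaa__   read b → write _, move right, go to B
B | b__[a]aa__   read a → write b, move left, go to B
B | b_[_]baa__   read _ → write _, move right, go to A
A | b__[b]aa__   read b → write a, move left, go to B
B | b_[_]aaa__   read _ → write _, move right, go to A
A | b__[a]aa__   read a → write b, move right, go to B
B | b__b[a]a__   read a → write b, move left, go to B
B | b__[b]ba__   read b → write _, move right, go to B
B | b___[b]a__   read b → write _, move right, go to B
B | b____[a]__   read a → write b, move left, go to B
B | b___[_]b__   read _ → write _, move right, go to A
A | b____[b]__   read b → write a, move left, go to B
B | b___[_]a__   read _ → write _, move right, go to A
A | b____[a]__   read a → write b, move right, go to B
B | b____b[_]_   read _ → write _, move right, go to A
A | b____b_[_]   read _ → write a, move left, go to C
C | b____b[_]a
M halts after 18 transitions.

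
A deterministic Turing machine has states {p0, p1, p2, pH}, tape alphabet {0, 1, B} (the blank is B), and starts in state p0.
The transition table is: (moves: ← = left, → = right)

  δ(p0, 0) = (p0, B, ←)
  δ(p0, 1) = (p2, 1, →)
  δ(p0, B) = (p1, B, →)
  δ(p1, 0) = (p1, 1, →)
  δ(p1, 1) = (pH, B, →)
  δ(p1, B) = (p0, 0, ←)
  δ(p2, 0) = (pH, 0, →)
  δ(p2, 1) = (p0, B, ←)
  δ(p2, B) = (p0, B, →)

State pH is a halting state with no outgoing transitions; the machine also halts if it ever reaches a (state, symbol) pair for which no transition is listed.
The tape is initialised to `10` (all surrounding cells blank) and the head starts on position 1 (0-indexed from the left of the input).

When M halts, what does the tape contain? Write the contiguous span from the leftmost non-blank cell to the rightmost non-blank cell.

1BB10

p0 | 1[0]BBBB   read 0 → write B, move ←, go to p0
p0 | [1]BBBBB   read 1 → write 1, move →, go to p2
p2 | 1[B]BBBB   read B → write B, move →, go to p0
p0 | 1B[B]BBB   read B → write B, move →, go to p1
p1 | 1BB[B]BB   read B → write 0, move ←, go to p0
p0 | 1B[B]0BB   read B → write B, move →, go to p1
p1 | 1BB[0]BB   read 0 → write 1, move →, go to p1
p1 | 1BB1[B]B   read B → write 0, move ←, go to p0
p0 | 1BB[1]0B   read 1 → write 1, move →, go to p2
p2 | 1BB1[0]B   read 0 → write 0, move →, go to pH
pH | 1BB10[B]
The non-blank tape span at halt is 1BB10.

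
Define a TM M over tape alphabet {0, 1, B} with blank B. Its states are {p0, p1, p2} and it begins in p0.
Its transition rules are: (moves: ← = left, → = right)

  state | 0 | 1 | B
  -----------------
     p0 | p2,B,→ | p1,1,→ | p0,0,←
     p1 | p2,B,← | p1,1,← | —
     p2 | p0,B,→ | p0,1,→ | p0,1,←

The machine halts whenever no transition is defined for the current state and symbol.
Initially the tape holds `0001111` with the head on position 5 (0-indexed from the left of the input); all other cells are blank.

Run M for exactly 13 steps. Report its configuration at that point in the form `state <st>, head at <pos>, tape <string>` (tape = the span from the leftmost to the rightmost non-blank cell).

state=p0 head=5 tape=00011[1]1   (p0,1)→(p1,1,→)
state=p1 head=6 tape=000111[1]   (p1,1)→(p1,1,←)
state=p1 head=5 tape=00011[1]1   (p1,1)→(p1,1,←)
state=p1 head=4 tape=0001[1]11   (p1,1)→(p1,1,←)
state=p1 head=3 tape=000[1]111   (p1,1)→(p1,1,←)
state=p1 head=2 tape=00[0]1111   (p1,0)→(p2,B,←)
state=p2 head=1 tape=0[0]B1111   (p2,0)→(p0,B,→)
state=p0 head=2 tape=0B[B]1111   (p0,B)→(p0,0,←)
state=p0 head=1 tape=0[B]01111   (p0,B)→(p0,0,←)
state=p0 head=0 tape=[0]001111   (p0,0)→(p2,B,→)
state=p2 head=1 tape=B[0]01111   (p2,0)→(p0,B,→)
state=p0 head=2 tape=BB[0]1111   (p0,0)→(p2,B,→)
state=p2 head=3 tape=BBB[1]111   (p2,1)→(p0,1,→)
state=p0 head=4 tape=BBB1[1]11
After 13 steps: state p0, head at 4, tape 1111.

state p0, head at 4, tape 1111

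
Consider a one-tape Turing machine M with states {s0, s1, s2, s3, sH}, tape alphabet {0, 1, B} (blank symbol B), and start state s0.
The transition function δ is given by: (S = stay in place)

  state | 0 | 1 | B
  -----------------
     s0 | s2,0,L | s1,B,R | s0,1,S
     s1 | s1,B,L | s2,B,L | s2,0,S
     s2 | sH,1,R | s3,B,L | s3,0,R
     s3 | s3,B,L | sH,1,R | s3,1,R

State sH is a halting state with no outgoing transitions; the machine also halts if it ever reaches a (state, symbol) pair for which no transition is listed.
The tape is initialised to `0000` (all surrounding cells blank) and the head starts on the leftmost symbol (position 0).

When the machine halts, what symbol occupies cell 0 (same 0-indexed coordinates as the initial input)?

1

state=s0 head=0 tape=BB[0]000   (s0,0)→(s2,0,L)
state=s2 head=-1 tape=B[B]0000   (s2,B)→(s3,0,R)
state=s3 head=0 tape=B0[0]000   (s3,0)→(s3,B,L)
state=s3 head=-1 tape=B[0]B000   (s3,0)→(s3,B,L)
state=s3 head=-2 tape=[B]BB000   (s3,B)→(s3,1,R)
state=s3 head=-1 tape=1[B]B000   (s3,B)→(s3,1,R)
state=s3 head=0 tape=11[B]000   (s3,B)→(s3,1,R)
state=s3 head=1 tape=111[0]00   (s3,0)→(s3,B,L)
state=s3 head=0 tape=11[1]B00   (s3,1)→(sH,1,R)
state=sH head=1 tape=111[B]00
Cell 0 holds 1 when M halts.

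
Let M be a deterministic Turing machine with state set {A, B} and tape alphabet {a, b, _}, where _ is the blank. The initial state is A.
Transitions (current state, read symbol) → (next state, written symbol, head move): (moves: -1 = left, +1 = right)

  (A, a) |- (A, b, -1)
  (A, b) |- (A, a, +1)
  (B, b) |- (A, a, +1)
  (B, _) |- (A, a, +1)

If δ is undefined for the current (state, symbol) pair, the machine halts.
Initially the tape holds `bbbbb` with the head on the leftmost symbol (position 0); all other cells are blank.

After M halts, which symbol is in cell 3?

a

state=A head=0 tape=[b]bbbb_   (A,b)→(A,a,+1)
state=A head=1 tape=a[b]bbb_   (A,b)→(A,a,+1)
state=A head=2 tape=aa[b]bb_   (A,b)→(A,a,+1)
state=A head=3 tape=aaa[b]b_   (A,b)→(A,a,+1)
state=A head=4 tape=aaaa[b]_   (A,b)→(A,a,+1)
state=A head=5 tape=aaaaa[_]
Cell 3 holds a when M halts.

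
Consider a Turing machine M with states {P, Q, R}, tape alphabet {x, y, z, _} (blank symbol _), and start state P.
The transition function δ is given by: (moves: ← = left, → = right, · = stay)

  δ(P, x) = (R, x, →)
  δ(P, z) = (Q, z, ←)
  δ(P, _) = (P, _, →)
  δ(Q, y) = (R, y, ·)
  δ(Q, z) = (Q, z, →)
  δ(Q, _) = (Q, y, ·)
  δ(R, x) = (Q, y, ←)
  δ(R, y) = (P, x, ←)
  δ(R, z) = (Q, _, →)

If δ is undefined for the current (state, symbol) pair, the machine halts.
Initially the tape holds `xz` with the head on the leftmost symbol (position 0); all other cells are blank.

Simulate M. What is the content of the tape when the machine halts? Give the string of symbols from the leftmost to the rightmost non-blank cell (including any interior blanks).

P | [x]z__   read x → write x, move →, go to R
R | x[z]__   read z → write _, move →, go to Q
Q | x_[_]_   read _ → write y, move ·, go to Q
Q | x_[y]_   read y → write y, move ·, go to R
R | x_[y]_   read y → write x, move ←, go to P
P | x[_]x_   read _ → write _, move →, go to P
P | x_[x]_   read x → write x, move →, go to R
R | x_x[_]
The non-blank tape span at halt is x_x.

x_x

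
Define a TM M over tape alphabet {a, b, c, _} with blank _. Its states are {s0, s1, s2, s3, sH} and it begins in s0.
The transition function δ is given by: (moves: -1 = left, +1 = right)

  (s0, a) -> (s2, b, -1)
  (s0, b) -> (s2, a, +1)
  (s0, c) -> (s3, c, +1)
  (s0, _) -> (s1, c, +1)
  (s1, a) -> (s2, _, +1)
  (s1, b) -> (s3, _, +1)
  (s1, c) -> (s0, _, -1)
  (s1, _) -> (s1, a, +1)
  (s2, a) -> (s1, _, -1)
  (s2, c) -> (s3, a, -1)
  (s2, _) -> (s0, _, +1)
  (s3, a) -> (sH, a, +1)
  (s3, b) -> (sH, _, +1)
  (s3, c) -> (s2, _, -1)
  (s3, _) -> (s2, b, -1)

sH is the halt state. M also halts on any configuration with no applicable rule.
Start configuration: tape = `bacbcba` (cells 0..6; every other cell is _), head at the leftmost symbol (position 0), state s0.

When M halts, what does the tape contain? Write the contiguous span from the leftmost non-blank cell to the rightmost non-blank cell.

c_cba

s0 | [b]acbcba   read b → write a, move +1, go to s2
s2 | a[a]cbcba   read a → write _, move -1, go to s1
s1 | [a]_cbcba   read a → write _, move +1, go to s2
s2 | _[_]cbcba   read _ → write _, move +1, go to s0
s0 | __[c]bcba   read c → write c, move +1, go to s3
s3 | __c[b]cba   read b → write _, move +1, go to sH
sH | __c_[c]ba
The non-blank tape span at halt is c_cba.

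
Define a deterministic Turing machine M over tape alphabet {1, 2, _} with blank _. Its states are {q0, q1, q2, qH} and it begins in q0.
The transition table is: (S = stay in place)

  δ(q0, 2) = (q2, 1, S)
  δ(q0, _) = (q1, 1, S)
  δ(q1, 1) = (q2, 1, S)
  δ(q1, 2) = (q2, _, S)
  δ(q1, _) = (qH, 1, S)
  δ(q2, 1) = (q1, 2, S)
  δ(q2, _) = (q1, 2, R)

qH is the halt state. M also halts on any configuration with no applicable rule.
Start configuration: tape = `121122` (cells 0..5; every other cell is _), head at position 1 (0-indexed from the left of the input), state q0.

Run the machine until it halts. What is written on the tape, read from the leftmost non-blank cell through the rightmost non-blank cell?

state=q0 head=1 tape=1[2]1122_   (q0,2)→(q2,1,S)
state=q2 head=1 tape=1[1]1122_   (q2,1)→(q1,2,S)
state=q1 head=1 tape=1[2]1122_   (q1,2)→(q2,_,S)
state=q2 head=1 tape=1[_]1122_   (q2,_)→(q1,2,R)
state=q1 head=2 tape=12[1]122_   (q1,1)→(q2,1,S)
state=q2 head=2 tape=12[1]122_   (q2,1)→(q1,2,S)
state=q1 head=2 tape=12[2]122_   (q1,2)→(q2,_,S)
state=q2 head=2 tape=12[_]122_   (q2,_)→(q1,2,R)
state=q1 head=3 tape=122[1]22_   (q1,1)→(q2,1,S)
state=q2 head=3 tape=122[1]22_   (q2,1)→(q1,2,S)
state=q1 head=3 tape=122[2]22_   (q1,2)→(q2,_,S)
state=q2 head=3 tape=122[_]22_   (q2,_)→(q1,2,R)
state=q1 head=4 tape=1222[2]2_   (q1,2)→(q2,_,S)
state=q2 head=4 tape=1222[_]2_   (q2,_)→(q1,2,R)
state=q1 head=5 tape=12222[2]_   (q1,2)→(q2,_,S)
state=q2 head=5 tape=12222[_]_   (q2,_)→(q1,2,R)
state=q1 head=6 tape=122222[_]   (q1,_)→(qH,1,S)
state=qH head=6 tape=122222[1]
The non-blank tape span at halt is 1222221.

1222221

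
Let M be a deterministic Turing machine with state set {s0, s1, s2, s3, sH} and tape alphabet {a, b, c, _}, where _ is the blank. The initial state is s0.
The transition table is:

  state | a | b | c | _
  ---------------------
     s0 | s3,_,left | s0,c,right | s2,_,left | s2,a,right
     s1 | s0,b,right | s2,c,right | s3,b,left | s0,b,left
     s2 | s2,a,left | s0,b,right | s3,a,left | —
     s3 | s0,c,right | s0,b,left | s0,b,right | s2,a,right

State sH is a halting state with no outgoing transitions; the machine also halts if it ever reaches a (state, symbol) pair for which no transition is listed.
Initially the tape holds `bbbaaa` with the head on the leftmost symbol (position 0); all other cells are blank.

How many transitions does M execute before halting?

16

state=s0 head=0 tape=__[b]bbaaa   (s0,b)→(s0,c,right)
state=s0 head=1 tape=__c[b]baaa   (s0,b)→(s0,c,right)
state=s0 head=2 tape=__cc[b]aaa   (s0,b)→(s0,c,right)
state=s0 head=3 tape=__ccc[a]aa   (s0,a)→(s3,_,left)
state=s3 head=2 tape=__cc[c]_aa   (s3,c)→(s0,b,right)
state=s0 head=3 tape=__ccb[_]aa   (s0,_)→(s2,a,right)
state=s2 head=4 tape=__ccba[a]a   (s2,a)→(s2,a,left)
state=s2 head=3 tape=__ccb[a]aa   (s2,a)→(s2,a,left)
state=s2 head=2 tape=__cc[b]aaa   (s2,b)→(s0,b,right)
state=s0 head=3 tape=__ccb[a]aa   (s0,a)→(s3,_,left)
state=s3 head=2 tape=__cc[b]_aa   (s3,b)→(s0,b,left)
state=s0 head=1 tape=__c[c]b_aa   (s0,c)→(s2,_,left)
state=s2 head=0 tape=__[c]_b_aa   (s2,c)→(s3,a,left)
state=s3 head=-1 tape=_[_]a_b_aa   (s3,_)→(s2,a,right)
state=s2 head=0 tape=_a[a]_b_aa   (s2,a)→(s2,a,left)
state=s2 head=-1 tape=_[a]a_b_aa   (s2,a)→(s2,a,left)
state=s2 head=-2 tape=[_]aa_b_aa
M halts after 16 transitions.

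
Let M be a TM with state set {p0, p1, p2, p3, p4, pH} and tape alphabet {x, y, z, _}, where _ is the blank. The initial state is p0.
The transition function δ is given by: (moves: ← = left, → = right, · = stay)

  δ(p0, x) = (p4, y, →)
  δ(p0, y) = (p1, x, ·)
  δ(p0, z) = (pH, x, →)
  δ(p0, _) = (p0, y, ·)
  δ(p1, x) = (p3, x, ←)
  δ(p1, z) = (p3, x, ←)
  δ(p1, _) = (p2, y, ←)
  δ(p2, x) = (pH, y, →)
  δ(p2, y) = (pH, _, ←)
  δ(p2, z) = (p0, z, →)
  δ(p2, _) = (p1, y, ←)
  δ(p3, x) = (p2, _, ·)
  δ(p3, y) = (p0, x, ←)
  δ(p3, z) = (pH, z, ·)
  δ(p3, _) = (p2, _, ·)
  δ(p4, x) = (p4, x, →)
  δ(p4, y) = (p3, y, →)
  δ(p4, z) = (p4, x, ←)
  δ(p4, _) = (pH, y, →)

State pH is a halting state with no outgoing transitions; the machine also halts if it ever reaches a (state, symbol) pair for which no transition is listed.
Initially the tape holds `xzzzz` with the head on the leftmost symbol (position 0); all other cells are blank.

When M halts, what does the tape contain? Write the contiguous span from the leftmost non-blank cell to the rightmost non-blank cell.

yyzzz

p0 | [x]zzzz   read x → write y, move →, go to p4
p4 | y[z]zzz   read z → write x, move ←, go to p4
p4 | [y]xzzz   read y → write y, move →, go to p3
p3 | y[x]zzz   read x → write _, move ·, go to p2
p2 | y[_]zzz   read _ → write y, move ←, go to p1
p1 | [y]yzzz
The non-blank tape span at halt is yyzzz.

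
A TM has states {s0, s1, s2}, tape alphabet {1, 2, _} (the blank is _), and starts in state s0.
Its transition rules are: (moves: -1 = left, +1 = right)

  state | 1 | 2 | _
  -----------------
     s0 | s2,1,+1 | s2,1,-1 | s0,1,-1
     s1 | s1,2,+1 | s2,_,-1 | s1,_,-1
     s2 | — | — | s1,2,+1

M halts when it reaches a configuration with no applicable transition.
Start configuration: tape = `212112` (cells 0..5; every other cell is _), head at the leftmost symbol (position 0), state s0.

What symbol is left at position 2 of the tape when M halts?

_

s0 | _[2]12112   read 2 → write 1, move -1, go to s2
s2 | [_]112112   read _ → write 2, move +1, go to s1
s1 | 2[1]12112   read 1 → write 2, move +1, go to s1
s1 | 22[1]2112   read 1 → write 2, move +1, go to s1
s1 | 222[2]112   read 2 → write _, move -1, go to s2
s2 | 22[2]_112
Cell 2 holds _ when M halts.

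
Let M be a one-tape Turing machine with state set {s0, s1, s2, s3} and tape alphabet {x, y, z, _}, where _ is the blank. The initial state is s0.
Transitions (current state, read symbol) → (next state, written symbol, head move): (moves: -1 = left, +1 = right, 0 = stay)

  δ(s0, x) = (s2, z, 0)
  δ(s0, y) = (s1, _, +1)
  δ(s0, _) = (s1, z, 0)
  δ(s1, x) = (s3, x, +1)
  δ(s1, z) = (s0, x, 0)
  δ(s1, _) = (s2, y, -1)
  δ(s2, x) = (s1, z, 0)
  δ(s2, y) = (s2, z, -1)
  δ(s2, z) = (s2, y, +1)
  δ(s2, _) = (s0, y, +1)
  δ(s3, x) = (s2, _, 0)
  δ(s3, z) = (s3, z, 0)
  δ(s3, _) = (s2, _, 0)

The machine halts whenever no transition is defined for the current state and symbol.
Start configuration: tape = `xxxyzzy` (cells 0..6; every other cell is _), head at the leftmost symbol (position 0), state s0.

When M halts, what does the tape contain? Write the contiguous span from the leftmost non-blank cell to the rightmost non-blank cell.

s0 | _[x]xxyzzy   read x → write z, move 0, go to s2
s2 | _[z]xxyzzy   read z → write y, move +1, go to s2
s2 | _y[x]xyzzy   read x → write z, move 0, go to s1
s1 | _y[z]xyzzy   read z → write x, move 0, go to s0
s0 | _y[x]xyzzy   read x → write z, move 0, go to s2
s2 | _y[z]xyzzy   read z → write y, move +1, go to s2
s2 | _yy[x]yzzy   read x → write z, move 0, go to s1
s1 | _yy[z]yzzy   read z → write x, move 0, go to s0
s0 | _yy[x]yzzy   read x → write z, move 0, go to s2
s2 | _yy[z]yzzy   read z → write y, move +1, go to s2
s2 | _yyy[y]zzy   read y → write z, move -1, go to s2
s2 | _yy[y]zzzy   read y → write z, move -1, go to s2
s2 | _y[y]zzzzy   read y → write z, move -1, go to s2
s2 | _[y]zzzzzy   read y → write z, move -1, go to s2
s2 | [_]zzzzzzy   read _ → write y, move +1, go to s0
s0 | y[z]zzzzzy
The non-blank tape span at halt is yzzzzzzy.

yzzzzzzy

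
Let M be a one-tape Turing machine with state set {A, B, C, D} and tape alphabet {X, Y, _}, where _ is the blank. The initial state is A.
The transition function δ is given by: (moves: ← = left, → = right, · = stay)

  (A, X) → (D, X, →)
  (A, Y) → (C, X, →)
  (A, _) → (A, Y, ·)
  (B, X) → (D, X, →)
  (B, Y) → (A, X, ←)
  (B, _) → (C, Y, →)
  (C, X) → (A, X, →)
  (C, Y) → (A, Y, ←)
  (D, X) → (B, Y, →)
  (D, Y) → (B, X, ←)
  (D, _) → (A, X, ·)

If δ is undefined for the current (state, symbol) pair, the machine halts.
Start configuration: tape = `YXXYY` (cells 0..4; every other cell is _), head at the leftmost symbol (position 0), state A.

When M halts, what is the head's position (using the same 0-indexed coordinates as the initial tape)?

A | [Y]XXYY__   read Y → write X, move →, go to C
C | X[X]XYY__   read X → write X, move →, go to A
A | XX[X]YY__   read X → write X, move →, go to D
D | XXX[Y]Y__   read Y → write X, move ←, go to B
B | XX[X]XY__   read X → write X, move →, go to D
D | XXX[X]Y__   read X → write Y, move →, go to B
B | XXXY[Y]__   read Y → write X, move ←, go to A
A | XXX[Y]X__   read Y → write X, move →, go to C
C | XXXX[X]__   read X → write X, move →, go to A
A | XXXXX[_]_   read _ → write Y, move ·, go to A
A | XXXXX[Y]_   read Y → write X, move →, go to C
C | XXXXXX[_]
At halt the head is at cell 6.

6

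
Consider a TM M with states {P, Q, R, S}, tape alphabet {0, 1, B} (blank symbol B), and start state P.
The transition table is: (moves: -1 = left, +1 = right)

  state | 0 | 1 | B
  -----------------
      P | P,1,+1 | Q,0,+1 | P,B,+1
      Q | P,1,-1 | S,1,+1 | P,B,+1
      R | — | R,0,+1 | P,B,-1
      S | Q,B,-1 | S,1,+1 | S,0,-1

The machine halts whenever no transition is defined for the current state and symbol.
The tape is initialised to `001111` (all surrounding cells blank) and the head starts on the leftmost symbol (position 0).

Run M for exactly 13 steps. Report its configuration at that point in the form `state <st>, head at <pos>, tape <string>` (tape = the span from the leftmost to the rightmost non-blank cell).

state Q, head at 5, tape 110111

P | [0]01111B   read 0 → write 1, move +1, go to P
P | 1[0]1111B   read 0 → write 1, move +1, go to P
P | 11[1]111B   read 1 → write 0, move +1, go to Q
Q | 110[1]11B   read 1 → write 1, move +1, go to S
S | 1101[1]1B   read 1 → write 1, move +1, go to S
S | 11011[1]B   read 1 → write 1, move +1, go to S
S | 110111[B]   read B → write 0, move -1, go to S
S | 11011[1]0   read 1 → write 1, move +1, go to S
S | 110111[0]   read 0 → write B, move -1, go to Q
Q | 11011[1]B   read 1 → write 1, move +1, go to S
S | 110111[B]   read B → write 0, move -1, go to S
S | 11011[1]0   read 1 → write 1, move +1, go to S
S | 110111[0]   read 0 → write B, move -1, go to Q
Q | 11011[1]B
After 13 steps: state Q, head at 5, tape 110111.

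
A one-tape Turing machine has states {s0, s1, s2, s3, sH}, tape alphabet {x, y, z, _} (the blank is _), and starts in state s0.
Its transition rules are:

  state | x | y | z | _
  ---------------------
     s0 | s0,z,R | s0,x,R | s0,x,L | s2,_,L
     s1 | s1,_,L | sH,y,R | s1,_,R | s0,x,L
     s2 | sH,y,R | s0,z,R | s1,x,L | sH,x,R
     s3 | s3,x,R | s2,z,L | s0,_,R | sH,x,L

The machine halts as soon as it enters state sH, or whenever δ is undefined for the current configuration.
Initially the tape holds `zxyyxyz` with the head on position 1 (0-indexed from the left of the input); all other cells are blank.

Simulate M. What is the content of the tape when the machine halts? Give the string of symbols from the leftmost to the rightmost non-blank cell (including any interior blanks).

s0 | __z[x]yyxyz_   read x → write z, move R, go to s0
s0 | __zz[y]yxyz_   read y → write x, move R, go to s0
s0 | __zzx[y]xyz_   read y → write x, move R, go to s0
s0 | __zzxx[x]yz_   read x → write z, move R, go to s0
s0 | __zzxxz[y]z_   read y → write x, move R, go to s0
s0 | __zzxxzx[z]_   read z → write x, move L, go to s0
s0 | __zzxxz[x]x_   read x → write z, move R, go to s0
s0 | __zzxxzz[x]_   read x → write z, move R, go to s0
s0 | __zzxxzzz[_]   read _ → write _, move L, go to s2
s2 | __zzxxzz[z]_   read z → write x, move L, go to s1
s1 | __zzxxz[z]x_   read z → write _, move R, go to s1
s1 | __zzxxz_[x]_   read x → write _, move L, go to s1
s1 | __zzxxz[_]__   read _ → write x, move L, go to s0
s0 | __zzxx[z]x__   read z → write x, move L, go to s0
s0 | __zzx[x]xx__   read x → write z, move R, go to s0
s0 | __zzxz[x]x__   read x → write z, move R, go to s0
s0 | __zzxzz[x]__   read x → write z, move R, go to s0
s0 | __zzxzzz[_]_   read _ → write _, move L, go to s2
s2 | __zzxzz[z]__   read z → write x, move L, go to s1
s1 | __zzxz[z]x__   read z → write _, move R, go to s1
s1 | __zzxz_[x]__   read x → write _, move L, go to s1
s1 | __zzxz[_]___   read _ → write x, move L, go to s0
s0 | __zzx[z]x___   read z → write x, move L, go to s0
s0 | __zz[x]xx___   read x → write z, move R, go to s0
s0 | __zzz[x]x___   read x → write z, move R, go to s0
s0 | __zzzz[x]___   read x → write z, move R, go to s0
s0 | __zzzzz[_]__   read _ → write _, move L, go to s2
s2 | __zzzz[z]___   read z → write x, move L, go to s1
s1 | __zzz[z]x___   read z → write _, move R, go to s1
s1 | __zzz_[x]___   read x → write _, move L, go to s1
s1 | __zzz[_]____   read _ → write x, move L, go to s0
s0 | __zz[z]x____   read z → write x, move L, go to s0
s0 | __z[z]xx____   read z → write x, move L, go to s0
s0 | __[z]xxx____   read z → write x, move L, go to s0
s0 | _[_]xxxx____   read _ → write _, move L, go to s2
s2 | [_]_xxxx____   read _ → write x, move R, go to sH
sH | x[_]xxxx____
The non-blank tape span at halt is x_xxxx.

x_xxxx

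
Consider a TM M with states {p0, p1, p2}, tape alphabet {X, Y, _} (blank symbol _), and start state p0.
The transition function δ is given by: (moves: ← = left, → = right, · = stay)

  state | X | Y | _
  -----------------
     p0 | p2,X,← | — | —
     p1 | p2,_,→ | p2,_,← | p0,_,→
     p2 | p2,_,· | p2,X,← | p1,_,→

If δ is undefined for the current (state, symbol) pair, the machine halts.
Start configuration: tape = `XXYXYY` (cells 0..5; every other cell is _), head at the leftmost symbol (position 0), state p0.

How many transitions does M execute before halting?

state=p0 head=0 tape=_[X]XYXYY___   (p0,X)→(p2,X,←)
state=p2 head=-1 tape=[_]XXYXYY___   (p2,_)→(p1,_,→)
state=p1 head=0 tape=_[X]XYXYY___   (p1,X)→(p2,_,→)
state=p2 head=1 tape=__[X]YXYY___   (p2,X)→(p2,_,·)
state=p2 head=1 tape=__[_]YXYY___   (p2,_)→(p1,_,→)
state=p1 head=2 tape=___[Y]XYY___   (p1,Y)→(p2,_,←)
state=p2 head=1 tape=__[_]_XYY___   (p2,_)→(p1,_,→)
state=p1 head=2 tape=___[_]XYY___   (p1,_)→(p0,_,→)
state=p0 head=3 tape=____[X]YY___   (p0,X)→(p2,X,←)
state=p2 head=2 tape=___[_]XYY___   (p2,_)→(p1,_,→)
state=p1 head=3 tape=____[X]YY___   (p1,X)→(p2,_,→)
state=p2 head=4 tape=_____[Y]Y___   (p2,Y)→(p2,X,←)
state=p2 head=3 tape=____[_]XY___   (p2,_)→(p1,_,→)
state=p1 head=4 tape=_____[X]Y___   (p1,X)→(p2,_,→)
state=p2 head=5 tape=______[Y]___   (p2,Y)→(p2,X,←)
state=p2 head=4 tape=_____[_]X___   (p2,_)→(p1,_,→)
state=p1 head=5 tape=______[X]___   (p1,X)→(p2,_,→)
state=p2 head=6 tape=_______[_]__   (p2,_)→(p1,_,→)
state=p1 head=7 tape=________[_]_   (p1,_)→(p0,_,→)
state=p0 head=8 tape=_________[_]
M halts after 19 transitions.

19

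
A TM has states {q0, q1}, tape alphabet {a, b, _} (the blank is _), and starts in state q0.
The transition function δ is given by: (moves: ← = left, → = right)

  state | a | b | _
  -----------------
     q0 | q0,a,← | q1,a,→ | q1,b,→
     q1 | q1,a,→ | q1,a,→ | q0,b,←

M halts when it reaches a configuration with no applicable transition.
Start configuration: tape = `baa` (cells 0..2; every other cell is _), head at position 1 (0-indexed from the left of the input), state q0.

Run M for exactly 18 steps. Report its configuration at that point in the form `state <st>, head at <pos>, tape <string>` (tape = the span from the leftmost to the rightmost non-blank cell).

state q0, head at -1, tape baaaab

state=q0 head=1 tape=_b[a]a__   (q0,a)→(q0,a,←)
state=q0 head=0 tape=_[b]aa__   (q0,b)→(q1,a,→)
state=q1 head=1 tape=_a[a]a__   (q1,a)→(q1,a,→)
state=q1 head=2 tape=_aa[a]__   (q1,a)→(q1,a,→)
state=q1 head=3 tape=_aaa[_]_   (q1,_)→(q0,b,←)
state=q0 head=2 tape=_aa[a]b_   (q0,a)→(q0,a,←)
state=q0 head=1 tape=_a[a]ab_   (q0,a)→(q0,a,←)
state=q0 head=0 tape=_[a]aab_   (q0,a)→(q0,a,←)
state=q0 head=-1 tape=[_]aaab_   (q0,_)→(q1,b,→)
state=q1 head=0 tape=b[a]aab_   (q1,a)→(q1,a,→)
state=q1 head=1 tape=ba[a]ab_   (q1,a)→(q1,a,→)
state=q1 head=2 tape=baa[a]b_   (q1,a)→(q1,a,→)
state=q1 head=3 tape=baaa[b]_   (q1,b)→(q1,a,→)
state=q1 head=4 tape=baaaa[_]   (q1,_)→(q0,b,←)
state=q0 head=3 tape=baaa[a]b   (q0,a)→(q0,a,←)
state=q0 head=2 tape=baa[a]ab   (q0,a)→(q0,a,←)
state=q0 head=1 tape=ba[a]aab   (q0,a)→(q0,a,←)
state=q0 head=0 tape=b[a]aaab   (q0,a)→(q0,a,←)
state=q0 head=-1 tape=[b]aaaab
After 18 steps: state q0, head at -1, tape baaaab.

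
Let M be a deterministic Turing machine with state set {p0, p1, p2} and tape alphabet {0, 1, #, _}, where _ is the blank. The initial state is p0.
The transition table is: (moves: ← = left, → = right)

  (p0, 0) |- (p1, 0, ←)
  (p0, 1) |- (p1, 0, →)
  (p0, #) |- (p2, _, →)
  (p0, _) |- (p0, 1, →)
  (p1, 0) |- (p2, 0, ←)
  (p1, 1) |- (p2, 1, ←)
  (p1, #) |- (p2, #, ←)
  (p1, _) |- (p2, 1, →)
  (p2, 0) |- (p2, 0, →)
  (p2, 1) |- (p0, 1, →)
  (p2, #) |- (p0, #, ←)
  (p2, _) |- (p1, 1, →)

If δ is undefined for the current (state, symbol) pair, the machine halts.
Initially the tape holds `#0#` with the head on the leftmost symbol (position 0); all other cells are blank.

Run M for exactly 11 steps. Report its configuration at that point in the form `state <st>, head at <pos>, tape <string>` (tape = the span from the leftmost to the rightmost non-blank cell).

state p2, head at -1, tape 110#

state=p0 head=0 tape=_[#]0#   (p0,#)→(p2,_,→)
state=p2 head=1 tape=__[0]#   (p2,0)→(p2,0,→)
state=p2 head=2 tape=__0[#]   (p2,#)→(p0,#,←)
state=p0 head=1 tape=__[0]#   (p0,0)→(p1,0,←)
state=p1 head=0 tape=_[_]0#   (p1,_)→(p2,1,→)
state=p2 head=1 tape=_1[0]#   (p2,0)→(p2,0,→)
state=p2 head=2 tape=_10[#]   (p2,#)→(p0,#,←)
state=p0 head=1 tape=_1[0]#   (p0,0)→(p1,0,←)
state=p1 head=0 tape=_[1]0#   (p1,1)→(p2,1,←)
state=p2 head=-1 tape=[_]10#   (p2,_)→(p1,1,→)
state=p1 head=0 tape=1[1]0#   (p1,1)→(p2,1,←)
state=p2 head=-1 tape=[1]10#
After 11 steps: state p2, head at -1, tape 110#.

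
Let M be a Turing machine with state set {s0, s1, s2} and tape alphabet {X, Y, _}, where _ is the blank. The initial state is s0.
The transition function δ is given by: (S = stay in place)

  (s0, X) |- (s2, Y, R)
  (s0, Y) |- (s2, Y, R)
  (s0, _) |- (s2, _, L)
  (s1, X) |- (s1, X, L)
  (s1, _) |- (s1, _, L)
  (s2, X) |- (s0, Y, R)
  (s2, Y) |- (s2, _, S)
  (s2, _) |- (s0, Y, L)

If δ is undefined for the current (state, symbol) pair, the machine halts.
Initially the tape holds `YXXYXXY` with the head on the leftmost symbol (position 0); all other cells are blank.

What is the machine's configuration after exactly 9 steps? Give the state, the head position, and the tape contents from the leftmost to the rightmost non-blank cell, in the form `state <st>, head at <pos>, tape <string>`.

state s2, head at 3, tape YYYYXXY

s0 | [Y]XXYXXY   read Y → write Y, move R, go to s2
s2 | Y[X]XYXXY   read X → write Y, move R, go to s0
s0 | YY[X]YXXY   read X → write Y, move R, go to s2
s2 | YYY[Y]XXY   read Y → write _, move S, go to s2
s2 | YYY[_]XXY   read _ → write Y, move L, go to s0
s0 | YY[Y]YXXY   read Y → write Y, move R, go to s2
s2 | YYY[Y]XXY   read Y → write _, move S, go to s2
s2 | YYY[_]XXY   read _ → write Y, move L, go to s0
s0 | YY[Y]YXXY   read Y → write Y, move R, go to s2
s2 | YYY[Y]XXY
After 9 steps: state s2, head at 3, tape YYYYXXY.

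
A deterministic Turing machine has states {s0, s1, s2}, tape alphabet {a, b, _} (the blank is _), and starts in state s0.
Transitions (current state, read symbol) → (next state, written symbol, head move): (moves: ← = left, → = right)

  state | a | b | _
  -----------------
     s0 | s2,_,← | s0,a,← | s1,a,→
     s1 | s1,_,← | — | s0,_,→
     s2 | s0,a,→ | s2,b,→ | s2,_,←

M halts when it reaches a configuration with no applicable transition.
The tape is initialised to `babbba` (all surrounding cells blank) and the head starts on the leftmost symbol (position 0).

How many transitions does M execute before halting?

s0 | __[b]abbba   read b → write a, move ←, go to s0
s0 | _[_]aabbba   read _ → write a, move →, go to s1
s1 | _a[a]abbba   read a → write _, move ←, go to s1
s1 | _[a]_abbba   read a → write _, move ←, go to s1
s1 | [_]__abbba   read _ → write _, move →, go to s0
s0 | _[_]_abbba   read _ → write a, move →, go to s1
s1 | _a[_]abbba   read _ → write _, move →, go to s0
s0 | _a_[a]bbba   read a → write _, move ←, go to s2
s2 | _a[_]_bbba   read _ → write _, move ←, go to s2
s2 | _[a]__bbba   read a → write a, move →, go to s0
s0 | _a[_]_bbba   read _ → write a, move →, go to s1
s1 | _aa[_]bbba   read _ → write _, move →, go to s0
s0 | _aa_[b]bba   read b → write a, move ←, go to s0
s0 | _aa[_]abba   read _ → write a, move →, go to s1
s1 | _aaa[a]bba   read a → write _, move ←, go to s1
s1 | _aa[a]_bba   read a → write _, move ←, go to s1
s1 | _a[a]__bba   read a → write _, move ←, go to s1
s1 | _[a]___bba   read a → write _, move ←, go to s1
s1 | [_]____bba   read _ → write _, move →, go to s0
s0 | _[_]___bba   read _ → write a, move →, go to s1
s1 | _a[_]__bba   read _ → write _, move →, go to s0
s0 | _a_[_]_bba   read _ → write a, move →, go to s1
s1 | _a_a[_]bba   read _ → write _, move →, go to s0
s0 | _a_a_[b]ba   read b → write a, move ←, go to s0
s0 | _a_a[_]aba   read _ → write a, move →, go to s1
s1 | _a_aa[a]ba   read a → write _, move ←, go to s1
s1 | _a_a[a]_ba   read a → write _, move ←, go to s1
s1 | _a_[a]__ba   read a → write _, move ←, go to s1
s1 | _a[_]___ba   read _ → write _, move →, go to s0
s0 | _a_[_]__ba   read _ → write a, move →, go to s1
s1 | _a_a[_]_ba   read _ → write _, move →, go to s0
s0 | _a_a_[_]ba   read _ → write a, move →, go to s1
s1 | _a_a_a[b]a
M halts after 32 transitions.

32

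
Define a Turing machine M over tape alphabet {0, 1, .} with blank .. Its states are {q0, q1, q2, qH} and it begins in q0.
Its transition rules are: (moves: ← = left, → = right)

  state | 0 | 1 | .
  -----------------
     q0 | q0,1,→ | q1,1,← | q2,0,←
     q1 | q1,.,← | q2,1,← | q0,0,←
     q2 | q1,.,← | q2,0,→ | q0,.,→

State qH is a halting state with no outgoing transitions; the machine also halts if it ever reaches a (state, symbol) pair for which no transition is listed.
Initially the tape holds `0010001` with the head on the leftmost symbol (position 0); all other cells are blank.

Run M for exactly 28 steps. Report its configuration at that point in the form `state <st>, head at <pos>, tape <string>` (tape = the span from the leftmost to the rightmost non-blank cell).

state q0, head at -2, tape 111.....001

q0 | .....[0]010001   read 0 → write 1, move →, go to q0
q0 | .....1[0]10001   read 0 → write 1, move →, go to q0
q0 | .....11[1]0001   read 1 → write 1, move ←, go to q1
q1 | .....1[1]10001   read 1 → write 1, move ←, go to q2
q2 | .....[1]110001   read 1 → write 0, move →, go to q2
q2 | .....0[1]10001   read 1 → write 0, move →, go to q2
q2 | .....00[1]0001   read 1 → write 0, move →, go to q2
q2 | .....000[0]001   read 0 → write ., move ←, go to q1
q1 | .....00[0].001   read 0 → write ., move ←, go to q1
q1 | .....0[0]..001   read 0 → write ., move ←, go to q1
q1 | .....[0]...001   read 0 → write ., move ←, go to q1
q1 | ....[.]....001   read . → write 0, move ←, go to q0
q0 | ...[.]0....001   read . → write 0, move ←, go to q2
q2 | ..[.]00....001   read . → write ., move →, go to q0
q0 | ...[0]0....001   read 0 → write 1, move →, go to q0
q0 | ...1[0]....001   read 0 → write 1, move →, go to q0
q0 | ...11[.]...001   read . → write 0, move ←, go to q2
q2 | ...1[1]0...001   read 1 → write 0, move →, go to q2
q2 | ...10[0]...001   read 0 → write ., move ←, go to q1
q1 | ...1[0]....001   read 0 → write ., move ←, go to q1
q1 | ...[1].....001   read 1 → write 1, move ←, go to q2
q2 | ..[.]1.....001   read . → write ., move →, go to q0
q0 | ...[1].....001   read 1 → write 1, move ←, go to q1
q1 | ..[.]1.....001   read . → write 0, move ←, go to q0
q0 | .[.]01.....001   read . → write 0, move ←, go to q2
q2 | [.]001.....001   read . → write ., move →, go to q0
q0 | .[0]01.....001   read 0 → write 1, move →, go to q0
q0 | .1[0]1.....001   read 0 → write 1, move →, go to q0
q0 | .11[1].....001
After 28 steps: state q0, head at -2, tape 111.....001.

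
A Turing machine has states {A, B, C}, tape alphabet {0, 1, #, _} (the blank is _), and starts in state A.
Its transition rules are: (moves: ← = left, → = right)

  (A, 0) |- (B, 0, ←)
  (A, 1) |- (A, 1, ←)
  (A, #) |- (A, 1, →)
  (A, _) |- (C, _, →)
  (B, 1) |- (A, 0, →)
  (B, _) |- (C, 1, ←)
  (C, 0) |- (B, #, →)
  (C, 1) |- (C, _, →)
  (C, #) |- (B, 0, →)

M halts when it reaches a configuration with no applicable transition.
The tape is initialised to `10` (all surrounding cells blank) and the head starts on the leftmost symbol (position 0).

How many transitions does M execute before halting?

8

state=A head=0 tape=_[1]0___   (A,1)→(A,1,←)
state=A head=-1 tape=[_]10___   (A,_)→(C,_,→)
state=C head=0 tape=_[1]0___   (C,1)→(C,_,→)
state=C head=1 tape=__[0]___   (C,0)→(B,#,→)
state=B head=2 tape=__#[_]__   (B,_)→(C,1,←)
state=C head=1 tape=__[#]1__   (C,#)→(B,0,→)
state=B head=2 tape=__0[1]__   (B,1)→(A,0,→)
state=A head=3 tape=__00[_]_   (A,_)→(C,_,→)
state=C head=4 tape=__00_[_]
M halts after 8 transitions.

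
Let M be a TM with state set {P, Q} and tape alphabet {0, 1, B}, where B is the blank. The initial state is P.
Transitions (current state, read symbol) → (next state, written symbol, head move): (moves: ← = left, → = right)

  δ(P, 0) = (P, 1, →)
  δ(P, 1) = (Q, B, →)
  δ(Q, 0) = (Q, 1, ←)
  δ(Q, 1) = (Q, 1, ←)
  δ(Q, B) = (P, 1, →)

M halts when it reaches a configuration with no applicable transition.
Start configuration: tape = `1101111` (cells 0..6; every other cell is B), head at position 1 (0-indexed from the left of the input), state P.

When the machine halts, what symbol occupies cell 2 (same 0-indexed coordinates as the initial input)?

P | 1[1]01111BB   read 1 → write B, move →, go to Q
Q | 1B[0]1111BB   read 0 → write 1, move ←, go to Q
Q | 1[B]11111BB   read B → write 1, move →, go to P
P | 11[1]1111BB   read 1 → write B, move →, go to Q
Q | 11B[1]111BB   read 1 → write 1, move ←, go to Q
Q | 11[B]1111BB   read B → write 1, move →, go to P
P | 111[1]111BB   read 1 → write B, move →, go to Q
Q | 111B[1]11BB   read 1 → write 1, move ←, go to Q
Q | 111[B]111BB   read B → write 1, move →, go to P
P | 1111[1]11BB   read 1 → write B, move →, go to Q
Q | 1111B[1]1BB   read 1 → write 1, move ←, go to Q
Q | 1111[B]11BB   read B → write 1, move →, go to P
P | 11111[1]1BB   read 1 → write B, move →, go to Q
Q | 11111B[1]BB   read 1 → write 1, move ←, go to Q
Q | 11111[B]1BB   read B → write 1, move →, go to P
P | 111111[1]BB   read 1 → write B, move →, go to Q
Q | 111111B[B]B   read B → write 1, move →, go to P
P | 111111B1[B]
Cell 2 holds 1 when M halts.

1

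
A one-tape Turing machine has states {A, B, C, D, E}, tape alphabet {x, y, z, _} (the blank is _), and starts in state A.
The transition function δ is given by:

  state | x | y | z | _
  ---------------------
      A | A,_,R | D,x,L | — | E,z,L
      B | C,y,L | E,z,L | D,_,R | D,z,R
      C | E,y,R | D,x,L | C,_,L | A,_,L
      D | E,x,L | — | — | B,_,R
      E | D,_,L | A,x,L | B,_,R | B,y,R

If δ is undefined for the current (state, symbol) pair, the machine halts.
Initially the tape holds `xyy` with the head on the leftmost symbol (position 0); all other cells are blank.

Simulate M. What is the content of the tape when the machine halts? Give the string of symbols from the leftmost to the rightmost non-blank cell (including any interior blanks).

state=A head=0 tape=__[x]yy   (A,x)→(A,_,R)
state=A head=1 tape=___[y]y   (A,y)→(D,x,L)
state=D head=0 tape=__[_]xy   (D,_)→(B,_,R)
state=B head=1 tape=___[x]y   (B,x)→(C,y,L)
state=C head=0 tape=__[_]yy   (C,_)→(A,_,L)
state=A head=-1 tape=_[_]_yy   (A,_)→(E,z,L)
state=E head=-2 tape=[_]z_yy   (E,_)→(B,y,R)
state=B head=-1 tape=y[z]_yy   (B,z)→(D,_,R)
state=D head=0 tape=y_[_]yy   (D,_)→(B,_,R)
state=B head=1 tape=y__[y]y   (B,y)→(E,z,L)
state=E head=0 tape=y_[_]zy   (E,_)→(B,y,R)
state=B head=1 tape=y_y[z]y   (B,z)→(D,_,R)
state=D head=2 tape=y_y_[y]
The non-blank tape span at halt is y_y_y.

y_y_y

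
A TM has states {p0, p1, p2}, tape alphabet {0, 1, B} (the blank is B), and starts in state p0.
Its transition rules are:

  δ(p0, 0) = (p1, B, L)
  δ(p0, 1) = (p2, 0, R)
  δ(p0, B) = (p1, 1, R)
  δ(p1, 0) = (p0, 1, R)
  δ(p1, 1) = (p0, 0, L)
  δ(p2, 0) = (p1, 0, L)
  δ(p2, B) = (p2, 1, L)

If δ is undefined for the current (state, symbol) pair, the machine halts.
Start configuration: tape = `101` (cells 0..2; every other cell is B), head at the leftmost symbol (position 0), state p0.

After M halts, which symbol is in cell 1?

p0 | BB[1]01   read 1 → write 0, move R, go to p2
p2 | BB0[0]1   read 0 → write 0, move L, go to p1
p1 | BB[0]01   read 0 → write 1, move R, go to p0
p0 | BB1[0]1   read 0 → write B, move L, go to p1
p1 | BB[1]B1   read 1 → write 0, move L, go to p0
p0 | B[B]0B1   read B → write 1, move R, go to p1
p1 | B1[0]B1   read 0 → write 1, move R, go to p0
p0 | B11[B]1   read B → write 1, move R, go to p1
p1 | B111[1]   read 1 → write 0, move L, go to p0
p0 | B11[1]0   read 1 → write 0, move R, go to p2
p2 | B110[0]   read 0 → write 0, move L, go to p1
p1 | B11[0]0   read 0 → write 1, move R, go to p0
p0 | B111[0]   read 0 → write B, move L, go to p1
p1 | B11[1]B   read 1 → write 0, move L, go to p0
p0 | B1[1]0B   read 1 → write 0, move R, go to p2
p2 | B10[0]B   read 0 → write 0, move L, go to p1
p1 | B1[0]0B   read 0 → write 1, move R, go to p0
p0 | B11[0]B   read 0 → write B, move L, go to p1
p1 | B1[1]BB   read 1 → write 0, move L, go to p0
p0 | B[1]0BB   read 1 → write 0, move R, go to p2
p2 | B0[0]BB   read 0 → write 0, move L, go to p1
p1 | B[0]0BB   read 0 → write 1, move R, go to p0
p0 | B1[0]BB   read 0 → write B, move L, go to p1
p1 | B[1]BBB   read 1 → write 0, move L, go to p0
p0 | [B]0BBB   read B → write 1, move R, go to p1
p1 | 1[0]BBB   read 0 → write 1, move R, go to p0
p0 | 11[B]BB   read B → write 1, move R, go to p1
p1 | 111[B]B
Cell 1 holds B when M halts.

B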